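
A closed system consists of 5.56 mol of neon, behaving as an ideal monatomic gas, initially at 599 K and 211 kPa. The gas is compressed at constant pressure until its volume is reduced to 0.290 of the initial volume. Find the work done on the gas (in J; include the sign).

19700 J

V₁ = nRT₁/P₁ = 5.56×8.314×599/211 = 131 L.
Isobaric: P stays 211 kPa; V/T = const ⇒ T₂ = 174 K, V₂ = 38.1 L.
W = PΔV = 211×(38.1−131) kPa·L = -19700 J.
Work done on the gas = −W_by = 19700 J.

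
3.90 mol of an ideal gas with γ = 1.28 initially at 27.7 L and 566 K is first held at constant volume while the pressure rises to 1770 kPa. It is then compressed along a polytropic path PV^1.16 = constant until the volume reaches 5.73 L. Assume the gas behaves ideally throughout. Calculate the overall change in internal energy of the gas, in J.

P₁ = nRT₁/V₁ = 3.90×8.314×566/27.7 = 663 kPa.
Step 1 — Isochoric: V stays 27.7 L; P/T = const ⇒ T₂ = 1510 K, P₂ = 1770 kPa.
W = 0 (no volume change).
ΔU = nCvΔT = 3.90×29.7×(1510−566) = 110000 J.
Q = ΔU = 110000 J.
State after step 1: P = 1770 kPa, V = 27.7 L, T = 1510 K.
Step 2 — Polytropic n=1.16: T₂ = T₁(V₁/V₂)^(n−1) = 1510×(4.83)^0.16 = 1950 K; P₂ = P₁(V₁/V₂)^n = 11000 kPa.
W = (P₁V₁−P₂V₂)/(n−1) = (1770×27.7−11000×5.73)/0.16 = -87900 J.
ΔU = nCvΔT = 3.90×29.7×(1950−1510) = 50200 J.
Q = ΔU + W = -37700 J.
Net over both steps: W = -87900 J, Q = 71900 J, ΔU = 160000 J.

160000 J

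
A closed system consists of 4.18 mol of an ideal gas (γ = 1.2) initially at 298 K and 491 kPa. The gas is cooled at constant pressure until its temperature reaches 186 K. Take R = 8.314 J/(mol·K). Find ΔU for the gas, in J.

-19500 J

V₁ = nRT₁/P₁ = 4.18×8.314×298/491 = 21.1 L.
Isobaric: P stays 491 kPa; V/T = const ⇒ T₂ = 186 K, V₂ = 13.2 L.
For an ideal gas ΔU = nCvΔT with Cv = R/(γ−1) = 41.6 J/(mol·K).
ΔU = 4.18×41.6×(186−298) = -19500 J.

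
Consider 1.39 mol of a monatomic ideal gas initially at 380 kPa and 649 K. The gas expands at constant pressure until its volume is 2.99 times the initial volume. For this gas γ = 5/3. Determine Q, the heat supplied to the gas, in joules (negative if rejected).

37300 J

V₁ = nRT₁/P₁ = 1.39×8.314×649/380 = 19.7 L.
Isobaric: P stays 380 kPa; V/T = const ⇒ T₂ = 1940 K, V₂ = 59.0 L.
W = PΔV = 380×(59.0−19.7) kPa·L = 14900 J.
ΔU = nCvΔT = 1.39×12.5×(1940−649) = 22400 J.
Q = ΔU + W = nCpΔT = 37300 J.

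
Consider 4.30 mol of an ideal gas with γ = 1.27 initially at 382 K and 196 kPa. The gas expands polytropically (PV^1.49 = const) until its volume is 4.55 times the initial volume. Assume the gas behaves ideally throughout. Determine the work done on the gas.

-14600 J

V₁ = nRT₁/P₁ = 4.30×8.314×382/196 = 69.7 L.
Polytropic n=1.49: T₂ = T₁(V₁/V₂)^(n−1) = 382×(0.220)^0.49 = 182 K; P₂ = P₁(V₁/V₂)^n = 20.5 kPa.
W = (P₁V₁−P₂V₂)/(n−1) = (196×69.7−20.5×317)/0.49 = 14600 J.
Work done on the gas = −W_by = -14600 J.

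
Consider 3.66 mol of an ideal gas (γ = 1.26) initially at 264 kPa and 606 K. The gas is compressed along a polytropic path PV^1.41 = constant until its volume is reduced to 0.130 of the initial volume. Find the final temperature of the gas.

1400 K

V₁ = nRT₁/P₁ = 3.66×8.314×606/264 = 69.8 L.
Polytropic n=1.41: T₂ = T₁(V₁/V₂)^(n−1) = 606×(7.69)^0.41 = 1400 K; P₂ = P₁(V₁/V₂)^n = 4690 kPa.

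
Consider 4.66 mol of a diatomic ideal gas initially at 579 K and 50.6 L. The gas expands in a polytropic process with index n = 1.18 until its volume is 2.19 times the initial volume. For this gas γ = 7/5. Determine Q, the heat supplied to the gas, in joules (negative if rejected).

P₁ = nRT₁/V₁ = 4.66×8.314×579/50.6 = 443 kPa.
Polytropic n=1.18: T₂ = T₁(V₁/V₂)^(n−1) = 579×(0.457)^0.18 = 503 K; P₂ = P₁(V₁/V₂)^n = 176 kPa.
W = (P₁V₁−P₂V₂)/(n−1) = (443×50.6−176×111)/0.18 = 16400 J.
ΔU = nCvΔT = 4.66×20.8×(503−579) = -7380 J.
Q = ΔU + W = 9020 J.

9020 J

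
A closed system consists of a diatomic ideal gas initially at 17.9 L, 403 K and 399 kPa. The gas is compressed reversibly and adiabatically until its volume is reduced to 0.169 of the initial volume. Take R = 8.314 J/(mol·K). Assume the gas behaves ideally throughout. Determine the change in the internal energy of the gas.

18500 J

n = P₁V₁/(RT₁) = 399×17.9/(8.314×403) = 2.13 mol.
Adiabatic: TV^(γ−1) = const ⇒ T₂ = 403×(5.92)^0.400 = 821 K; PV^γ = const ⇒ P₂ = 4810 kPa.
For an ideal gas ΔU = nCvΔT with Cv = (5/2)R = 20.8 J/(mol·K).
ΔU = 2.13×20.8×(821−403) = 18500 J.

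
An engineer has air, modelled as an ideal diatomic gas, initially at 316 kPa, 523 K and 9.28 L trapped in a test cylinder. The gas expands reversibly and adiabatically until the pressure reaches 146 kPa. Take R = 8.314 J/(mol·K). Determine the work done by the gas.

n = P₁V₁/(RT₁) = 316×9.28/(8.314×523) = 0.674 mol.
Adiabatic: T₂/T₁ = (P₂/P₁)^((γ−1)/γ) ⇒ T₂ = 523×(0.462)^0.286 = 419 K; V₂ = 16.1 L.
ΔU = nCvΔT = 0.674×20.8×(419−523) = -1450 J.
Q = 0 for an adiabatic process, so W = −ΔU = 1450 J.

1450 J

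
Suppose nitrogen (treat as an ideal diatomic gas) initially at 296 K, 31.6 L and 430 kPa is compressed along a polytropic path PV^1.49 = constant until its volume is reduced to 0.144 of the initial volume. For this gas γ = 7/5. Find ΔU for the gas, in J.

n = P₁V₁/(RT₁) = 430×31.6/(8.314×296) = 5.52 mol.
Polytropic n=1.49: T₂ = T₁(V₁/V₂)^(n−1) = 296×(6.94)^0.49 = 765 K; P₂ = P₁(V₁/V₂)^n = 7720 kPa.
For an ideal gas ΔU = nCvΔT with Cv = (5/2)R = 20.8 J/(mol·K).
ΔU = 5.52×20.8×(765−296) = 53800 J.

53800 J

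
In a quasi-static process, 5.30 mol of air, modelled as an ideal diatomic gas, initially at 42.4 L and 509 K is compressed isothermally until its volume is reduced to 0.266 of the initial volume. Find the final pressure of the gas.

1990 kPa

P₁ = nRT₁/V₁ = 5.30×8.314×509/42.4 = 529 kPa.
Isothermal: T stays 509 K; PV = const ⇒ V₂ = 11.3 L, P₂ = 1990 kPa.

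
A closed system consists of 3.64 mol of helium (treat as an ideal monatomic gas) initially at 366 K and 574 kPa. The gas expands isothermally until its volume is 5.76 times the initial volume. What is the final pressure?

99.7 kPa

V₁ = nRT₁/P₁ = 3.64×8.314×366/574 = 19.3 L.
Isothermal: T stays 366 K; PV = const ⇒ V₂ = 111 L, P₂ = 99.7 kPa.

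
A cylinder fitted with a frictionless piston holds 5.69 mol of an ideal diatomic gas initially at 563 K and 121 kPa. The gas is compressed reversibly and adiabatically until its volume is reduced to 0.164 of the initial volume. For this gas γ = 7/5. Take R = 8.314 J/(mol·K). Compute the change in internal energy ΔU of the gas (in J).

70600 J

V₁ = nRT₁/P₁ = 5.69×8.314×563/121 = 220 L.
Adiabatic: TV^(γ−1) = const ⇒ T₂ = 563×(6.10)^0.400 = 1160 K; PV^γ = const ⇒ P₂ = 1520 kPa.
For an ideal gas ΔU = nCvΔT with Cv = (5/2)R = 20.8 J/(mol·K).
ΔU = 5.69×20.8×(1160−563) = 70600 J.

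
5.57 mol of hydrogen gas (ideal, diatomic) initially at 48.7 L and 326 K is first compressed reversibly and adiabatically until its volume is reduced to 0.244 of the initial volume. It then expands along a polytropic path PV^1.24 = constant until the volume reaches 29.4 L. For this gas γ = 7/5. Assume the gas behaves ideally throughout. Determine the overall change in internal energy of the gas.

P₁ = nRT₁/V₁ = 5.57×8.314×326/48.7 = 310 kPa.
Step 1 — Adiabatic: TV^(γ−1) = const ⇒ T₂ = 326×(4.10)^0.400 = 573 K; PV^γ = const ⇒ P₂ = 2230 kPa.
ΔU = nCvΔT = 5.57×20.8×(573−326) = 28600 J.
Q = 0 for an adiabatic process, so W = −ΔU = -28600 J.
State after step 1: P = 2230 kPa, V = 11.9 L, T = 573 K.
Step 2 — Polytropic n=1.24: T₂ = T₁(V₁/V₂)^(n−1) = 573×(0.404)^0.24 = 461 K; P₂ = P₁(V₁/V₂)^n = 726 kPa.
W = (P₁V₁−P₂V₂)/(n−1) = (2230×11.9−726×29.4)/0.24 = 21600 J.
ΔU = nCvΔT = 5.57×20.8×(461−573) = -13000 J.
Q = ΔU + W = 8640 J.
Net over both steps: W = -7000 J, Q = 8640 J, ΔU = 15600 J.

15600 J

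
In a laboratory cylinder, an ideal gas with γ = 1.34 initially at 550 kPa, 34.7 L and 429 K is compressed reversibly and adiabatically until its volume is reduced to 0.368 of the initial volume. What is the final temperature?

603 K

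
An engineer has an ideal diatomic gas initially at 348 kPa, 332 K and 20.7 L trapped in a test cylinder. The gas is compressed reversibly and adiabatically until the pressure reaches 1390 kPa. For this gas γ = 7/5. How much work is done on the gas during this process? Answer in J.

8740 J

n = P₁V₁/(RT₁) = 348×20.7/(8.314×332) = 2.61 mol.
Adiabatic: T₂/T₁ = (P₂/P₁)^((γ−1)/γ) ⇒ T₂ = 332×(3.99)^0.286 = 493 K; V₂ = 7.70 L.
ΔU = nCvΔT = 2.61×20.8×(493−332) = 8740 J.
Q = 0 for an adiabatic process, so W = −ΔU = -8740 J.
Work done on the gas = −W_by = 8740 J.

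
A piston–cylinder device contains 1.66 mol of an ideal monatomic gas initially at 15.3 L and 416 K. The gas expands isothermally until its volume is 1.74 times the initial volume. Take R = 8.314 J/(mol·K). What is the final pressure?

216 kPa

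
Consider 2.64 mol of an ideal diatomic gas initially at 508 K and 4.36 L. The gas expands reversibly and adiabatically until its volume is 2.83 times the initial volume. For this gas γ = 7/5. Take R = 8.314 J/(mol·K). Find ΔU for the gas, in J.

-9490 J

P₁ = nRT₁/V₁ = 2.64×8.314×508/4.36 = 2560 kPa.
Adiabatic: TV^(γ−1) = const ⇒ T₂ = 508×(0.353)^0.400 = 335 K; PV^γ = const ⇒ P₂ = 596 kPa.
For an ideal gas ΔU = nCvΔT with Cv = (5/2)R = 20.8 J/(mol·K).
ΔU = 2.64×20.8×(335−508) = -9490 J.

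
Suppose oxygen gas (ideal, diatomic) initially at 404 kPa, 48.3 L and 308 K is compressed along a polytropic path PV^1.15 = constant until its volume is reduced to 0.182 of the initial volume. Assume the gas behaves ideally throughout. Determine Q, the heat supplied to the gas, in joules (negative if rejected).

n = P₁V₁/(RT₁) = 404×48.3/(8.314×308) = 7.62 mol.
Polytropic n=1.15: T₂ = T₁(V₁/V₂)^(n−1) = 308×(5.49)^0.15 = 398 K; P₂ = P₁(V₁/V₂)^n = 2870 kPa.
W = (P₁V₁−P₂V₂)/(n−1) = (404×48.3−2870×8.79)/0.15 = -37900 J.
ΔU = nCvΔT = 7.62×20.8×(398−308) = 14200 J.
Q = ΔU + W = -23700 J.

-23700 J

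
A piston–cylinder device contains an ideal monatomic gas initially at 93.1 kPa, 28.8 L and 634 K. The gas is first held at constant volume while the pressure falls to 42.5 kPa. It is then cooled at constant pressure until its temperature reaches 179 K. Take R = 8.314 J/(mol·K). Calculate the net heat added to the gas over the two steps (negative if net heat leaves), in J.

-3350 J

n = P₁V₁/(RT₁) = 93.1×28.8/(8.314×634) = 0.509 mol.
Step 1 — Isochoric: V stays 28.8 L; P/T = const ⇒ T₂ = 289 K, P₂ = 42.5 kPa.
W = 0 (no volume change).
ΔU = nCvΔT = 0.509×12.5×(289−634) = -2190 J.
Q = ΔU = -2190 J.
State after step 1: P = 42.5 kPa, V = 28.8 L, T = 289 K.
Step 2 — Isobaric: P stays 42.5 kPa; V/T = const ⇒ T₂ = 179 K, V₂ = 17.8 L.
W = PΔV = 42.5×(17.8−28.8) kPa·L = -467 J.
ΔU = nCvΔT = 0.509×12.5×(179−289) = -700 J.
Q = ΔU + W = nCpΔT = -1170 J.
Net over both steps: W = -467 J, Q = -3350 J, ΔU = -2890 J.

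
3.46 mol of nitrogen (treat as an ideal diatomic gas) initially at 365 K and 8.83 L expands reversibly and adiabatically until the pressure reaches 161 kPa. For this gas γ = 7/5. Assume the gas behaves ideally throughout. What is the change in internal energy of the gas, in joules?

-11400 J

P₁ = nRT₁/V₁ = 3.46×8.314×365/8.83 = 1190 kPa.
Adiabatic: T₂/T₁ = (P₂/P₁)^((γ−1)/γ) ⇒ T₂ = 365×(0.135)^0.286 = 206 K; V₂ = 36.8 L.
For an ideal gas ΔU = nCvΔT with Cv = (5/2)R = 20.8 J/(mol·K).
ΔU = 3.46×20.8×(206−365) = -11400 J.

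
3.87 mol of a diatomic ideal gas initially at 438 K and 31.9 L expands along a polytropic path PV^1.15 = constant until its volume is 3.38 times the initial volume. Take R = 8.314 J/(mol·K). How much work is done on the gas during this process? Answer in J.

P₁ = nRT₁/V₁ = 3.87×8.314×438/31.9 = 442 kPa.
Polytropic n=1.15: T₂ = T₁(V₁/V₂)^(n−1) = 438×(0.296)^0.15 = 365 K; P₂ = P₁(V₁/V₂)^n = 109 kPa.
W = (P₁V₁−P₂V₂)/(n−1) = (442×31.9−109×108)/0.15 = 15700 J.
Work done on the gas = −W_by = -15700 J.

-15700 J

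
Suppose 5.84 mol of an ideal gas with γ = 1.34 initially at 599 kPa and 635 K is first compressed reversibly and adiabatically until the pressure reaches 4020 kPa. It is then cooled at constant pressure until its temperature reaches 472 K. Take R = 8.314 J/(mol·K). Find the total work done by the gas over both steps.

-83400 J

V₁ = nRT₁/P₁ = 5.84×8.314×635/599 = 51.5 L.
Step 1 — Adiabatic: T₂/T₁ = (P₂/P₁)^((γ−1)/γ) ⇒ T₂ = 635×(6.71)^0.254 = 1030 K; V₂ = 12.4 L.
ΔU = nCvΔT = 5.84×24.5×(1030−635) = 56300 J.
Q = 0 for an adiabatic process, so W = −ΔU = -56300 J.
State after step 1: P = 4020 kPa, V = 12.4 L, T = 1030 K.
Step 2 — Isobaric: P stays 4020 kPa; V/T = const ⇒ T₂ = 472 K, V₂ = 5.70 L.
W = PΔV = 4020×(5.70−12.4) kPa·L = -27100 J.
ΔU = nCvΔT = 5.84×24.5×(472−1030) = -79600 J.
Q = ΔU + W = nCpΔT = -107000 J.
Net over both steps: W = -83400 J, Q = -107000 J, ΔU = -23300 J.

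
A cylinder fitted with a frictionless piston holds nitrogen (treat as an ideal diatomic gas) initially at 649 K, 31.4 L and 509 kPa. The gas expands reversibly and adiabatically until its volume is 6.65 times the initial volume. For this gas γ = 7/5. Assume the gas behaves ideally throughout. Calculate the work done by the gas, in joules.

21200 J

n = P₁V₁/(RT₁) = 509×31.4/(8.314×649) = 2.96 mol.
Adiabatic: TV^(γ−1) = const ⇒ T₂ = 649×(0.150)^0.400 = 304 K; PV^γ = const ⇒ P₂ = 35.9 kPa.
ΔU = nCvΔT = 2.96×20.8×(304−649) = -21200 J.
Q = 0 for an adiabatic process, so W = −ΔU = 21200 J.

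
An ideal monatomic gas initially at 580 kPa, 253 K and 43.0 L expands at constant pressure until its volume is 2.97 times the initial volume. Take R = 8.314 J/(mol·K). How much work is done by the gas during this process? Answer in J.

n = P₁V₁/(RT₁) = 580×43.0/(8.314×253) = 11.9 mol.
Isobaric: P stays 580 kPa; V/T = const ⇒ T₂ = 751 K, V₂ = 128 L.
W = PΔV = 580×(128−43.0) kPa·L = 49100 J.

49100 J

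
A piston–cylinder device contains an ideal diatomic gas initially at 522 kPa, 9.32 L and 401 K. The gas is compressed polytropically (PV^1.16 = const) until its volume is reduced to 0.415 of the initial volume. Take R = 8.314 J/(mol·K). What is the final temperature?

Polytropic n=1.16: T₂ = T₁(V₁/V₂)^(n−1) = 401×(2.41)^0.16 = 462 K; P₂ = P₁(V₁/V₂)^n = 1450 kPa.

462 K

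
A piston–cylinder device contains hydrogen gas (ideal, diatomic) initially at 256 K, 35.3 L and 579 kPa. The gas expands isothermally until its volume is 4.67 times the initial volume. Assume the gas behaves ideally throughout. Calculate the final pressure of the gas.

124 kPa

Isothermal: T stays 256 K; PV = const ⇒ V₂ = 165 L, P₂ = 124 kPa.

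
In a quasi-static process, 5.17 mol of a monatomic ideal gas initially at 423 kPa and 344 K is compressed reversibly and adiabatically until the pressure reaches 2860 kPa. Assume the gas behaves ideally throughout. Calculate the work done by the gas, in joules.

V₁ = nRT₁/P₁ = 5.17×8.314×344/423 = 35.0 L.
Adiabatic: T₂/T₁ = (P₂/P₁)^((γ−1)/γ) ⇒ T₂ = 344×(6.76)^0.400 = 739 K; V₂ = 11.1 L.
ΔU = nCvΔT = 5.17×12.5×(739−344) = 25500 J.
Q = 0 for an adiabatic process, so W = −ΔU = -25500 J.

-25500 J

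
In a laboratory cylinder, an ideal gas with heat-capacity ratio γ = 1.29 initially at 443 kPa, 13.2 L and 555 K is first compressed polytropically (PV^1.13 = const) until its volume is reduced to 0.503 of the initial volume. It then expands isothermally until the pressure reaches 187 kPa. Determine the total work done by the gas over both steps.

6280 J

n = P₁V₁/(RT₁) = 443×13.2/(8.314×555) = 1.27 mol.
Step 1 — Polytropic n=1.13: T₂ = T₁(V₁/V₂)^(n−1) = 555×(1.99)^0.13 = 607 K; P₂ = P₁(V₁/V₂)^n = 963 kPa.
W = (P₁V₁−P₂V₂)/(n−1) = (443×13.2−963×6.64)/0.13 = -4200 J.
ΔU = nCvΔT = 1.27×28.7×(607−555) = 1880 J.
Q = ΔU + W = -2320 J.
State after step 1: P = 963 kPa, V = 6.64 L, T = 607 K.
Step 2 — Isothermal: T stays 607 K; PV = const ⇒ V₂ = 34.2 L, P₂ = 187 kPa.
ΔU = 0 (ideal gas, T constant).
W = nRT ln(V₂/V₁) = 1.27×8.314×607×ln(5.15) = 10500 J.
Q = ΔU + W = 10500 J.
Net over both steps: W = 6280 J, Q = 8160 J, ΔU = 1880 J.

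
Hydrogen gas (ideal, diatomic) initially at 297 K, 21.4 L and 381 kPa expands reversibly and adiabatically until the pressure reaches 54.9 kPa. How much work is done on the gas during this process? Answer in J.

-8660 J

n = P₁V₁/(RT₁) = 381×21.4/(8.314×297) = 3.30 mol.
Adiabatic: T₂/T₁ = (P₂/P₁)^((γ−1)/γ) ⇒ T₂ = 297×(0.144)^0.286 = 171 K; V₂ = 85.4 L.
ΔU = nCvΔT = 3.30×20.8×(171−297) = -8660 J.
Q = 0 for an adiabatic process, so W = −ΔU = 8660 J.
Work done on the gas = −W_by = -8660 J.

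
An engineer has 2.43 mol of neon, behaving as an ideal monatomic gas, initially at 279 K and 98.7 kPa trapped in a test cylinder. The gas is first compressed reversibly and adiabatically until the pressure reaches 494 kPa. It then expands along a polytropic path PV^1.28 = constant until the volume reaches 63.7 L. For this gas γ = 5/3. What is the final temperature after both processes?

V₁ = nRT₁/P₁ = 2.43×8.314×279/98.7 = 57.1 L.
Step 1 — Adiabatic: T₂/T₁ = (P₂/P₁)^((γ−1)/γ) ⇒ T₂ = 279×(5.01)^0.400 = 531 K; V₂ = 21.7 L.
ΔU = nCvΔT = 2.43×12.5×(531−279) = 7650 J.
Q = 0 for an adiabatic process, so W = −ΔU = -7650 J.
State after step 1: P = 494 kPa, V = 21.7 L, T = 531 K.
Step 2 — Polytropic n=1.28: T₂ = T₁(V₁/V₂)^(n−1) = 531×(0.341)^0.28 = 393 K; P₂ = P₁(V₁/V₂)^n = 125 kPa.
W = (P₁V₁−P₂V₂)/(n−1) = (494×21.7−125×63.7)/0.28 = 9970 J.
ΔU = nCvΔT = 2.43×12.5×(393−531) = -4190 J.
Q = ΔU + W = 5780 J.
Net over both steps: W = 2320 J, Q = 5780 J, ΔU = 3460 J.

393 K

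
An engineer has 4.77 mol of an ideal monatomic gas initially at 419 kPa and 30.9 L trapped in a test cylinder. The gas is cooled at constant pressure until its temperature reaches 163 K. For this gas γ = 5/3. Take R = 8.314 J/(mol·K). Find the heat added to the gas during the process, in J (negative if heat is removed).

T₁ = P₁V₁/(nR) = 419×30.9/(4.77×8.314) = 326 K.
Isobaric: P stays 419 kPa; V/T = const ⇒ T₂ = 163 K, V₂ = 15.4 L.
W = PΔV = 419×(15.4−30.9) kPa·L = -6480 J.
ΔU = nCvΔT = 4.77×12.5×(163−326) = -9720 J.
Q = ΔU + W = nCpΔT = -16200 J.

-16200 J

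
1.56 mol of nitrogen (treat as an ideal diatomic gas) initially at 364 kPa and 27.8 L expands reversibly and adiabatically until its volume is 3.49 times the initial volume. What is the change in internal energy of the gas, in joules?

T₁ = P₁V₁/(nR) = 364×27.8/(1.56×8.314) = 780 K.
Adiabatic: TV^(γ−1) = const ⇒ T₂ = 780×(0.287)^0.400 = 473 K; PV^γ = const ⇒ P₂ = 63.3 kPa.
For an ideal gas ΔU = nCvΔT with Cv = (5/2)R = 20.8 J/(mol·K).
ΔU = 1.56×20.8×(473−780) = -9950 J.

-9950 J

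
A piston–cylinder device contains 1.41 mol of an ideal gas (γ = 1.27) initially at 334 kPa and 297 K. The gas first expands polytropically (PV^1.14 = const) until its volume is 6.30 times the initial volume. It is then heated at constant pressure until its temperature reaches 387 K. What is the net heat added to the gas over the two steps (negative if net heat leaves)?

V₁ = nRT₁/P₁ = 1.41×8.314×297/334 = 10.4 L.
Step 1 — Polytropic n=1.14: T₂ = T₁(V₁/V₂)^(n−1) = 297×(0.159)^0.14 = 230 K; P₂ = P₁(V₁/V₂)^n = 41.0 kPa.
W = (P₁V₁−P₂V₂)/(n−1) = (334×10.4−41.0×65.7)/0.14 = 5650 J.
ΔU = nCvΔT = 1.41×30.8×(230−297) = -2930 J.
Q = ΔU + W = 2720 J.
State after step 1: P = 41.0 kPa, V = 65.7 L, T = 230 K.
Step 2 — Isobaric: P stays 41.0 kPa; V/T = const ⇒ T₂ = 387 K, V₂ = 111 L.
W = PΔV = 41.0×(111−65.7) kPa·L = 1850 J.
ΔU = nCvΔT = 1.41×30.8×(387−230) = 6840 J.
Q = ΔU + W = nCpΔT = 8680 J.
Net over both steps: W = 7500 J, Q = 11400 J, ΔU = 3910 J.

11400 J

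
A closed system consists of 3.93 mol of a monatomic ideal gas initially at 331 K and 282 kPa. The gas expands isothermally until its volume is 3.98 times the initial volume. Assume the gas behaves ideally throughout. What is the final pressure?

70.9 kPa

V₁ = nRT₁/P₁ = 3.93×8.314×331/282 = 38.4 L.
Isothermal: T stays 331 K; PV = const ⇒ V₂ = 153 L, P₂ = 70.9 kPa.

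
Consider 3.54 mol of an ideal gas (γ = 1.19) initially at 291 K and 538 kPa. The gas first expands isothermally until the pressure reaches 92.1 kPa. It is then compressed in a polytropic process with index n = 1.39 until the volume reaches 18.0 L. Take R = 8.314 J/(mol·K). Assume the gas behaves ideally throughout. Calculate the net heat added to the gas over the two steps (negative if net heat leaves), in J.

35900 J

V₁ = nRT₁/P₁ = 3.54×8.314×291/538 = 15.9 L.
Step 1 — Isothermal: T stays 291 K; PV = const ⇒ V₂ = 93.0 L, P₂ = 92.1 kPa.
ΔU = 0 (ideal gas, T constant).
W = nRT ln(V₂/V₁) = 3.54×8.314×291×ln(5.84) = 15100 J.
Q = ΔU + W = 15100 J.
State after step 1: P = 92.1 kPa, V = 93.0 L, T = 291 K.
Step 2 — Polytropic n=1.39: T₂ = T₁(V₁/V₂)^(n−1) = 291×(5.17)^0.39 = 552 K; P₂ = P₁(V₁/V₂)^n = 903 kPa.
W = (P₁V₁−P₂V₂)/(n−1) = (92.1×93.0−903×18.0)/0.39 = -19700 J.
ΔU = nCvΔT = 3.54×43.8×(552−291) = 40400 J.
Q = ΔU + W = 20700 J.
Net over both steps: W = -4590 J, Q = 35900 J, ΔU = 40400 J.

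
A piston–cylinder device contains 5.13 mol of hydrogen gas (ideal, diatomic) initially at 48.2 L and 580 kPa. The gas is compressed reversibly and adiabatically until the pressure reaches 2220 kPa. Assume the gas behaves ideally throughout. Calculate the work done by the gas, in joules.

T₁ = P₁V₁/(nR) = 580×48.2/(5.13×8.314) = 655 K.
Adiabatic: T₂/T₁ = (P₂/P₁)^((γ−1)/γ) ⇒ T₂ = 655×(3.83)^0.286 = 962 K; V₂ = 18.5 L.
ΔU = nCvΔT = 5.13×20.8×(962−655) = 32700 J.
Q = 0 for an adiabatic process, so W = −ΔU = -32700 J.

-32700 J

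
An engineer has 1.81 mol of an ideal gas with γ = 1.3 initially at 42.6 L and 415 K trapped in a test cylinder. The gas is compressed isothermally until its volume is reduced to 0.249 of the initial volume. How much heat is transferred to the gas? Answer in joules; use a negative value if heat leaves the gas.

P₁ = nRT₁/V₁ = 1.81×8.314×415/42.6 = 147 kPa.
Isothermal: T stays 415 K; PV = const ⇒ V₂ = 10.6 L, P₂ = 589 kPa.
ΔU = 0 (ideal gas, T constant).
W = nRT ln(V₂/V₁) = 1.81×8.314×415×ln(0.249) = -8680 J.
Q = ΔU + W = -8680 J.

-8680 J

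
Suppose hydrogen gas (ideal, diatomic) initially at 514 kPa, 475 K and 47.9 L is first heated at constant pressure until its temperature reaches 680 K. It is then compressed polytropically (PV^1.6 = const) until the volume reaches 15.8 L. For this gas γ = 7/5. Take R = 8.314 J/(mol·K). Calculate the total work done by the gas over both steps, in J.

-72400 J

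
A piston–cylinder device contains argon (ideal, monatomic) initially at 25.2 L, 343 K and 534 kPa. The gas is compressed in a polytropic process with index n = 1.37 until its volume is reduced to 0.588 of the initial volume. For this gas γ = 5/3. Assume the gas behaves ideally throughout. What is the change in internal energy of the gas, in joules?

n = P₁V₁/(RT₁) = 534×25.2/(8.314×343) = 4.72 mol.
Polytropic n=1.37: T₂ = T₁(V₁/V₂)^(n−1) = 343×(1.70)^0.37 = 417 K; P₂ = P₁(V₁/V₂)^n = 1110 kPa.
For an ideal gas ΔU = nCvΔT with Cv = (3/2)R = 12.5 J/(mol·K).
ΔU = 4.72×12.5×(417−343) = 4380 J.

4380 J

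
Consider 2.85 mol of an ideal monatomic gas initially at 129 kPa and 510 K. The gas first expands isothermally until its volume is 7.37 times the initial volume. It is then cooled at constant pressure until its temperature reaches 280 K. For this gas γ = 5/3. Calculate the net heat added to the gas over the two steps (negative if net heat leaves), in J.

V₁ = nRT₁/P₁ = 2.85×8.314×510/129 = 93.7 L.
Step 1 — Isothermal: T stays 510 K; PV = const ⇒ V₂ = 690 L, P₂ = 17.5 kPa.
ΔU = 0 (ideal gas, T constant).
W = nRT ln(V₂/V₁) = 2.85×8.314×510×ln(7.37) = 24100 J.
Q = ΔU + W = 24100 J.
State after step 1: P = 17.5 kPa, V = 690 L, T = 510 K.
Step 2 — Isobaric: P stays 17.5 kPa; V/T = const ⇒ T₂ = 280 K, V₂ = 379 L.
W = PΔV = 17.5×(379−690) kPa·L = -5450 J.
ΔU = nCvΔT = 2.85×12.5×(280−510) = -8170 J.
Q = ΔU + W = nCpΔT = -13600 J.
Net over both steps: W = 18700 J, Q = 10500 J, ΔU = -8170 J.

10500 J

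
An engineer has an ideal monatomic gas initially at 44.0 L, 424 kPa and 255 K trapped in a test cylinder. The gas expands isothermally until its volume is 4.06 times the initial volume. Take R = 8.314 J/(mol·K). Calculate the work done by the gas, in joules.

26100 J

n = P₁V₁/(RT₁) = 424×44.0/(8.314×255) = 8.80 mol.
Isothermal: T stays 255 K; PV = const ⇒ V₂ = 179 L, P₂ = 104 kPa.
W = nRT ln(V₂/V₁) = 8.80×8.314×255×ln(4.06) = 26100 J.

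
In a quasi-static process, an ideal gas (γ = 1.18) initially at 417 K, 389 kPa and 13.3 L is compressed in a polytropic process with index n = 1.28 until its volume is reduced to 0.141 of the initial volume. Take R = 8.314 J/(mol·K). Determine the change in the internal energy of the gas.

21000 J

n = P₁V₁/(RT₁) = 389×13.3/(8.314×417) = 1.49 mol.
Polytropic n=1.28: T₂ = T₁(V₁/V₂)^(n−1) = 417×(7.09)^0.28 = 722 K; P₂ = P₁(V₁/V₂)^n = 4770 kPa.
For an ideal gas ΔU = nCvΔT with Cv = R/(γ−1) = 46.2 J/(mol·K).
ΔU = 1.49×46.2×(722−417) = 21000 J.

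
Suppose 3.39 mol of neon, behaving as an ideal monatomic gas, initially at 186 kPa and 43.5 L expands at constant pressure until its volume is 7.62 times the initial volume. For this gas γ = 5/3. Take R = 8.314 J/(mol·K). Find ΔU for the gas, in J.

80300 J

T₁ = P₁V₁/(nR) = 186×43.5/(3.39×8.314) = 287 K.
Isobaric: P stays 186 kPa; V/T = const ⇒ T₂ = 2190 K, V₂ = 331 L.
For an ideal gas ΔU = nCvΔT with Cv = (3/2)R = 12.5 J/(mol·K).
ΔU = 3.39×12.5×(2190−287) = 80300 J.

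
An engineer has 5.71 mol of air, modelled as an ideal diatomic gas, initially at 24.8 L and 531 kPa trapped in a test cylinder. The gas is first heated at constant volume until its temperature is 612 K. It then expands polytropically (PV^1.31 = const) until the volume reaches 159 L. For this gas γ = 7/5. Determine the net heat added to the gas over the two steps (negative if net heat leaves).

T₁ = P₁V₁/(nR) = 531×24.8/(5.71×8.314) = 277 K.
Step 1 — Isochoric: V stays 24.8 L; P/T = const ⇒ T₂ = 612 K, P₂ = 1170 kPa.
W = 0 (no volume change).
ΔU = nCvΔT = 5.71×20.8×(612−277) = 39700 J.
Q = ΔU = 39700 J.
State after step 1: P = 1170 kPa, V = 24.8 L, T = 612 K.
Step 2 — Polytropic n=1.31: T₂ = T₁(V₁/V₂)^(n−1) = 612×(0.156)^0.31 = 344 K; P₂ = P₁(V₁/V₂)^n = 103 kPa.
W = (P₁V₁−P₂V₂)/(n−1) = (1170×24.8−103×159)/0.31 = 41000 J.
ΔU = nCvΔT = 5.71×20.8×(344−612) = -31800 J.
Q = ΔU + W = 9230 J.
Net over both steps: W = 41000 J, Q = 48900 J, ΔU = 7910 J.

48900 J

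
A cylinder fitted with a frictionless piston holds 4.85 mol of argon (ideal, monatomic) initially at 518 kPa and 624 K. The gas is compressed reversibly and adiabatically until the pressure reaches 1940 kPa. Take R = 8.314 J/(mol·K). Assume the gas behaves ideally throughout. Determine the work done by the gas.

-26300 J

V₁ = nRT₁/P₁ = 4.85×8.314×624/518 = 48.6 L.
Adiabatic: T₂/T₁ = (P₂/P₁)^((γ−1)/γ) ⇒ T₂ = 624×(3.75)^0.400 = 1060 K; V₂ = 22.0 L.
ΔU = nCvΔT = 4.85×12.5×(1060−624) = 26300 J.
Q = 0 for an adiabatic process, so W = −ΔU = -26300 J.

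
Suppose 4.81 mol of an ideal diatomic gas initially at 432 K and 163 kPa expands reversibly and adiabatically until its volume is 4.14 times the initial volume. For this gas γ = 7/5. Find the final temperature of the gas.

245 K

V₁ = nRT₁/P₁ = 4.81×8.314×432/163 = 106 L.
Adiabatic: TV^(γ−1) = const ⇒ T₂ = 432×(0.242)^0.400 = 245 K; PV^γ = const ⇒ P₂ = 22.3 kPa.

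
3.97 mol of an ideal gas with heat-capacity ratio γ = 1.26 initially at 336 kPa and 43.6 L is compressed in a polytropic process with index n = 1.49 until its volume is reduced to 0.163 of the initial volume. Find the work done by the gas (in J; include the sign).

-42800 J

T₁ = P₁V₁/(nR) = 336×43.6/(3.97×8.314) = 444 K.
Polytropic n=1.49: T₂ = T₁(V₁/V₂)^(n−1) = 444×(6.13)^0.49 = 1080 K; P₂ = P₁(V₁/V₂)^n = 5010 kPa.
W = (P₁V₁−P₂V₂)/(n−1) = (336×43.6−5010×7.11)/0.49 = -42800 J.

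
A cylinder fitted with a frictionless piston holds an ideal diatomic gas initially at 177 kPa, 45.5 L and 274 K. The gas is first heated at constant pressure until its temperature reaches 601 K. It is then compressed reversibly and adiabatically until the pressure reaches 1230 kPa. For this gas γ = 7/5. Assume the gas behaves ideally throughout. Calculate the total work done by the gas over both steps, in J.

-23100 J

n = P₁V₁/(RT₁) = 177×45.5/(8.314×274) = 3.54 mol.
Step 1 — Isobaric: P stays 177 kPa; V/T = const ⇒ T₂ = 601 K, V₂ = 99.8 L.
W = PΔV = 177×(99.8−45.5) kPa·L = 9610 J.
ΔU = nCvΔT = 3.54×20.8×(601−274) = 24000 J.
Q = ΔU + W = nCpΔT = 33600 J.
State after step 1: P = 177 kPa, V = 99.8 L, T = 601 K.
Step 2 — Adiabatic: T₂/T₁ = (P₂/P₁)^((γ−1)/γ) ⇒ T₂ = 601×(6.95)^0.286 = 1050 K; V₂ = 25.0 L.
ΔU = nCvΔT = 3.54×20.8×(1050−601) = 32700 J.
Q = 0 for an adiabatic process, so W = −ΔU = -32700 J.
Net over both steps: W = -23100 J, Q = 33600 J, ΔU = 56700 J.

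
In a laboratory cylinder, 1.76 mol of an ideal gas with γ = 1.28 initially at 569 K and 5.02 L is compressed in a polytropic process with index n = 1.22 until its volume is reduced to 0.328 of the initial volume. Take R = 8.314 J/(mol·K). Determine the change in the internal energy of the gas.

P₁ = nRT₁/V₁ = 1.76×8.314×569/5.02 = 1660 kPa.
Polytropic n=1.22: T₂ = T₁(V₁/V₂)^(n−1) = 569×(3.05)^0.22 = 727 K; P₂ = P₁(V₁/V₂)^n = 6460 kPa.
For an ideal gas ΔU = nCvΔT with Cv = R/(γ−1) = 29.7 J/(mol·K).
ΔU = 1.76×29.7×(727−569) = 8260 J.

8260 J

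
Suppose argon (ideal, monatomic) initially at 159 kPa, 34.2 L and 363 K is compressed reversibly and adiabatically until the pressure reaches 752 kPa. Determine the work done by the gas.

-7030 J

n = P₁V₁/(RT₁) = 159×34.2/(8.314×363) = 1.80 mol.
Adiabatic: T₂/T₁ = (P₂/P₁)^((γ−1)/γ) ⇒ T₂ = 363×(4.73)^0.400 = 676 K; V₂ = 13.5 L.
ΔU = nCvΔT = 1.80×12.5×(676−363) = 7030 J.
Q = 0 for an adiabatic process, so W = −ΔU = -7030 J.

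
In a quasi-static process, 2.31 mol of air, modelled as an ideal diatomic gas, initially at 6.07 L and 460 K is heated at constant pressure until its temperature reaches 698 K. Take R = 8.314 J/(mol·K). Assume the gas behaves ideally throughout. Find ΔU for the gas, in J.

11400 J

P₁ = nRT₁/V₁ = 2.31×8.314×460/6.07 = 1460 kPa.
Isobaric: P stays 1460 kPa; V/T = const ⇒ T₂ = 698 K, V₂ = 9.21 L.
For an ideal gas ΔU = nCvΔT with Cv = (5/2)R = 20.8 J/(mol·K).
ΔU = 2.31×20.8×(698−460) = 11400 J.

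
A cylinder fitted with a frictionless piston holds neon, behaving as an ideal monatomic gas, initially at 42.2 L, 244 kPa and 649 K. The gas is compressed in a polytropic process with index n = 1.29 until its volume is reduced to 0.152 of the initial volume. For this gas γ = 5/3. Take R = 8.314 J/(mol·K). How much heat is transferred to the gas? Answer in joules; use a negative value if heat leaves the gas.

-14600 J

n = P₁V₁/(RT₁) = 244×42.2/(8.314×649) = 1.91 mol.
Polytropic n=1.29: T₂ = T₁(V₁/V₂)^(n−1) = 649×(6.58)^0.29 = 1120 K; P₂ = P₁(V₁/V₂)^n = 2770 kPa.
W = (P₁V₁−P₂V₂)/(n−1) = (244×42.2−2770×6.41)/0.29 = -25800 J.
ΔU = nCvΔT = 1.91×12.5×(1120−649) = 11200 J.
Q = ΔU + W = -14600 J.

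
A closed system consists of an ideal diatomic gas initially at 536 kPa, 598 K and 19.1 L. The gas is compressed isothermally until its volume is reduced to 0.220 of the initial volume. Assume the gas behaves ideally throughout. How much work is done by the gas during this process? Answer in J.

n = P₁V₁/(RT₁) = 536×19.1/(8.314×598) = 2.06 mol.
Isothermal: T stays 598 K; PV = const ⇒ V₂ = 4.20 L, P₂ = 2440 kPa.
W = nRT ln(V₂/V₁) = 2.06×8.314×598×ln(0.220) = -15500 J.

-15500 J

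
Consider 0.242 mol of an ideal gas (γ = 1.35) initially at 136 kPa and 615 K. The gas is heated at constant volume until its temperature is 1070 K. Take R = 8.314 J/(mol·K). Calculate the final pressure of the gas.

237 kPa

V₁ = nRT₁/P₁ = 0.242×8.314×615/136 = 9.10 L.
Isochoric: V stays 9.10 L; P/T = const ⇒ T₂ = 1070 K, P₂ = 237 kPa.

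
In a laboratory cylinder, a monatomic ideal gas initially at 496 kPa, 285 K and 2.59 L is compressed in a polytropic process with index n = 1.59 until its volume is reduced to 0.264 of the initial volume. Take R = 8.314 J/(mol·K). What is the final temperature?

625 K

Polytropic n=1.59: T₂ = T₁(V₁/V₂)^(n−1) = 285×(3.79)^0.59 = 625 K; P₂ = P₁(V₁/V₂)^n = 4120 kPa.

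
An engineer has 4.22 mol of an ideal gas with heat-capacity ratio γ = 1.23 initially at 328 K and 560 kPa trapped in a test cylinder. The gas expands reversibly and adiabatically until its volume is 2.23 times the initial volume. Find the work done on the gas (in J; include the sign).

V₁ = nRT₁/P₁ = 4.22×8.314×328/560 = 20.5 L.
Adiabatic: TV^(γ−1) = const ⇒ T₂ = 328×(0.448)^0.230 = 273 K; PV^γ = const ⇒ P₂ = 209 kPa.
ΔU = nCvΔT = 4.22×36.1×(273−328) = -8430 J.
Q = 0 for an adiabatic process, so W = −ΔU = 8430 J.
Work done on the gas = −W_by = -8430 J.

-8430 J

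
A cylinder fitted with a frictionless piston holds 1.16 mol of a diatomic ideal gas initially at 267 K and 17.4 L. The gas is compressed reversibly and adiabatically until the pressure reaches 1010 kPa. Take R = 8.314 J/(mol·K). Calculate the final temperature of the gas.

462 K

P₁ = nRT₁/V₁ = 1.16×8.314×267/17.4 = 148 kPa.
Adiabatic: T₂/T₁ = (P₂/P₁)^((γ−1)/γ) ⇒ T₂ = 267×(6.82)^0.286 = 462 K; V₂ = 4.41 L.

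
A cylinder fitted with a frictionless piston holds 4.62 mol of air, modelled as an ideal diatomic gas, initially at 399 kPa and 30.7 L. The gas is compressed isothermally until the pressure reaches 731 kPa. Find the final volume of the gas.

16.8 L

T₁ = P₁V₁/(nR) = 399×30.7/(4.62×8.314) = 319 K.
Isothermal: T stays 319 K; PV = const ⇒ V₂ = 16.8 L, P₂ = 731 kPa.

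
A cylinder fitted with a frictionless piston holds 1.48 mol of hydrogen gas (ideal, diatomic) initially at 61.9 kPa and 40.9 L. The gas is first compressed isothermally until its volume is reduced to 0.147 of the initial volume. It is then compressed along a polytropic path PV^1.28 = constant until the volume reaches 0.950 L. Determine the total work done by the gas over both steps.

T₁ = P₁V₁/(nR) = 61.9×40.9/(1.48×8.314) = 206 K.
Step 1 — Isothermal: T stays 206 K; PV = const ⇒ V₂ = 6.01 L, P₂ = 421 kPa.
ΔU = 0 (ideal gas, T constant).
W = nRT ln(V₂/V₁) = 1.48×8.314×206×ln(0.147) = -4850 J.
Q = ΔU + W = -4850 J.
State after step 1: P = 421 kPa, V = 6.01 L, T = 206 K.
Step 2 — Polytropic n=1.28: T₂ = T₁(V₁/V₂)^(n−1) = 206×(6.33)^0.28 = 345 K; P₂ = P₁(V₁/V₂)^n = 4470 kPa.
W = (P₁V₁−P₂V₂)/(n−1) = (421×6.01−4470×0.950)/0.28 = -6120 J.
ΔU = nCvΔT = 1.48×20.8×(345−206) = 4280 J.
Q = ΔU + W = -1830 J.
Net over both steps: W = -11000 J, Q = -6690 J, ΔU = 4280 J.

-11000 J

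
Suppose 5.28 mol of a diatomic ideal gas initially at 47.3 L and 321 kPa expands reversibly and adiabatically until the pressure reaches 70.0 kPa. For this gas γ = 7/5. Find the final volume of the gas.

140 L

T₁ = P₁V₁/(nR) = 321×47.3/(5.28×8.314) = 346 K.
Adiabatic: T₂/T₁ = (P₂/P₁)^((γ−1)/γ) ⇒ T₂ = 346×(0.218)^0.286 = 224 K; V₂ = 140 L.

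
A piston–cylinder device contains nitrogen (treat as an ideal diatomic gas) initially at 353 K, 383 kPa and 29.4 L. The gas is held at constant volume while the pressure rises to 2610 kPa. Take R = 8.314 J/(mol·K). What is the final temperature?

2410 K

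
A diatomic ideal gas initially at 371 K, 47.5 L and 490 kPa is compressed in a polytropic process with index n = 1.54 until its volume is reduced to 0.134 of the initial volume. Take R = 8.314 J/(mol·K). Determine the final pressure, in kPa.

10800 kPa

Polytropic n=1.54: T₂ = T₁(V₁/V₂)^(n−1) = 371×(7.46)^0.54 = 1100 K; P₂ = P₁(V₁/V₂)^n = 10800 kPa.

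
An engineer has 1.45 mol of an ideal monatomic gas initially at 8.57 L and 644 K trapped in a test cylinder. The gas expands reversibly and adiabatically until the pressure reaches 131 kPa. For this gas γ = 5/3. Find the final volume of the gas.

27.3 L

P₁ = nRT₁/V₁ = 1.45×8.314×644/8.57 = 906 kPa.
Adiabatic: T₂/T₁ = (P₂/P₁)^((γ−1)/γ) ⇒ T₂ = 644×(0.145)^0.400 = 297 K; V₂ = 27.3 L.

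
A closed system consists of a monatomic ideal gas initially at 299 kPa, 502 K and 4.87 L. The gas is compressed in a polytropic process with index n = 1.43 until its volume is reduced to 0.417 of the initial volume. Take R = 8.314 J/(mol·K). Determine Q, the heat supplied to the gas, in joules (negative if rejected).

-549 J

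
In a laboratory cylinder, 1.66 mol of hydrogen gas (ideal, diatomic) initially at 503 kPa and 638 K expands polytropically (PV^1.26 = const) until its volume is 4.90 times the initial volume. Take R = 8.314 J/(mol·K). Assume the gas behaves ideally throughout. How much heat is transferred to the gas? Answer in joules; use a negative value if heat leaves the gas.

4010 J

V₁ = nRT₁/P₁ = 1.66×8.314×638/503 = 17.5 L.
Polytropic n=1.26: T₂ = T₁(V₁/V₂)^(n−1) = 638×(0.204)^0.26 = 422 K; P₂ = P₁(V₁/V₂)^n = 67.9 kPa.
W = (P₁V₁−P₂V₂)/(n−1) = (503×17.5−67.9×85.8)/0.26 = 11500 J.
ΔU = nCvΔT = 1.66×20.8×(422−638) = -7450 J.
Q = ΔU + W = 4010 J.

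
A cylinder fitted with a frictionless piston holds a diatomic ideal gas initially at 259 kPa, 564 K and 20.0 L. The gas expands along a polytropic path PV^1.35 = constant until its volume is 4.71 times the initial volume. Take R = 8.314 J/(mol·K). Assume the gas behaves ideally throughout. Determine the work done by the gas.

6200 J

n = P₁V₁/(RT₁) = 259×20.0/(8.314×564) = 1.10 mol.
Polytropic n=1.35: T₂ = T₁(V₁/V₂)^(n−1) = 564×(0.212)^0.35 = 328 K; P₂ = P₁(V₁/V₂)^n = 32.0 kPa.
W = (P₁V₁−P₂V₂)/(n−1) = (259×20.0−32.0×94.2)/0.35 = 6200 J.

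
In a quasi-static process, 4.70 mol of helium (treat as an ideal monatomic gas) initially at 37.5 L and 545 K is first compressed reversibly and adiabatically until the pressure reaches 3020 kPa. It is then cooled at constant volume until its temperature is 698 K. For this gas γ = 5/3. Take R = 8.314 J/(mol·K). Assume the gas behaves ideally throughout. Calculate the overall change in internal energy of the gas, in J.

P₁ = nRT₁/V₁ = 4.70×8.314×545/37.5 = 568 kPa.
Step 1 — Adiabatic: T₂/T₁ = (P₂/P₁)^((γ−1)/γ) ⇒ T₂ = 545×(5.32)^0.400 = 1060 K; V₂ = 13.8 L.
ΔU = nCvΔT = 4.70×12.5×(1060−545) = 30400 J.
Q = 0 for an adiabatic process, so W = −ΔU = -30400 J.
State after step 1: P = 3020 kPa, V = 13.8 L, T = 1060 K.
Step 2 — Isochoric: V stays 13.8 L; P/T = const ⇒ T₂ = 698 K, P₂ = 1980 kPa.
W = 0 (no volume change).
ΔU = nCvΔT = 4.70×12.5×(698−1060) = -21400 J.
Q = ΔU = -21400 J.
Net over both steps: W = -30400 J, Q = -21400 J, ΔU = 8970 J.

8970 J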